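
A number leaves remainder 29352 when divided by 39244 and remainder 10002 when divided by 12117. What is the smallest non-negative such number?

57953496

Write x = 29352 + 39244·k. Then 39244·k ≡ 10002 − 29352 ≡ 4884 (mod 12117).
Need 39244⁻¹ mod 12117. Extended Euclid on (12117, 2893):
12117 = 4·2893 + 545
2893 = 5·545 + 168
545 = 3·168 + 41
168 = 4·41 + 4
41 = 10·4 + 1
4 = 4·1 + 0
Back-substitute:
1 = 41 − 10·4
1 = −10·168 + 41·41
1 = 41·545 − 133·168
1 = −133·2893 + 706·545
1 = 706·12117 − 2957·2893
39244⁻¹ ≡ 9160 (mod 12117), so k ≡ 9160·4884 ≡ 1476 (mod 12117).
x = 29352 + 39244·1476 = 57953496.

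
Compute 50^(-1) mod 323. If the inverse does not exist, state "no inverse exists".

Run Euclid on (323, 50):
323 = 6*50 + 23
50 = 2*23 + 4
23 = 5*4 + 3
4 = 1*3 + 1
3 = 3*1 + 0
The gcd is 1. Working backward:
1 = 4 − 3
1 = −23 + 6·4
1 = 6·50 − 13·23
1 = −13·323 + 84·50
So 50·84 ≡ 1 (mod 323).

84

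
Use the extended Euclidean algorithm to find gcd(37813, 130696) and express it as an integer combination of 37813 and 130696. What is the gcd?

1

Apply Euclid's algorithm to 130696 and 37813:
130696 = 3·37813 + 17257
37813 = 2·17257 + 3299
17257 = 5·3299 + 762
3299 = 4·762 + 251
762 = 3·251 + 9
251 = 27·9 + 8
9 = 1·8 + 1
8 = 8·1 + 0
gcd(37813, 130696) = 1.
Express as a combination:
1 = 9 − 8
1 = −251 + 28·9
1 = 28·762 − 85·251
1 = −85·3299 + 368·762
1 = 368·17257 − 1925·3299
1 = −1925·37813 + 4218·17257
1 = 4218·130696 − 14579·37813
So 1 = (4218)·130696 + (-14579)·37813.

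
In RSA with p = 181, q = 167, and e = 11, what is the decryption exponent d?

φ(n) = (p−1)(q−1) = 180·166 = 29880.
Need d with 11·d ≡ 1 (mod 29880). Apply the extended Euclidean algorithm:
29880 = 2716·11 + 4
11 = 2·4 + 3
4 = 1·3 + 1
3 = 3·1 + 0
Back-substitute:
1 = 4 − 3
1 = −11 + 3·4
1 = 3·29880 − 8149·11
So 11·(-8149) ≡ 1 (mod 29880), hence d ≡ -8149 ≡ 21731 (mod 29880).

21731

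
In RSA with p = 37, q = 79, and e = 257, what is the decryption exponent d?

2513

φ(n) = (p−1)(q−1) = 36·78 = 2808.
Need d with 257·d ≡ 1 (mod 2808). Apply the extended Euclidean algorithm:
2808 = 10*257 + 238
257 = 1*238 + 19
238 = 12*19 + 10
19 = 1*10 + 9
10 = 1*9 + 1
9 = 9*1 + 0
Back-substitute:
1 = 10 − 9
1 = −19 + 2·10
1 = 2·238 − 25·19
1 = −25·257 + 27·238
1 = 27·2808 − 295·257
So 257·(-295) ≡ 1 (mod 2808), hence d ≡ -295 ≡ 2513 (mod 2808).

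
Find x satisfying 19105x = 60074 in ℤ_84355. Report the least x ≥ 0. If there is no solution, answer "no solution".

no solution

gcd(19105, 84355):
84355 = 4*19105 + 7935
19105 = 2*7935 + 3235
7935 = 2*3235 + 1465
3235 = 2*1465 + 305
1465 = 4*305 + 245
305 = 1*245 + 60
245 = 4*60 + 5
60 = 12*5 + 0
gcd = 5, but 5 ∤ 60074, so the congruence has no solution.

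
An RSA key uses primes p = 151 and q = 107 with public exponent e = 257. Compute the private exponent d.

11693

φ(n) = (p−1)(q−1) = 150·106 = 15900.
Need d with 257·d ≡ 1 (mod 15900). Apply the extended Euclidean algorithm:
15900 = 61·257 + 223
257 = 1·223 + 34
223 = 6·34 + 19
34 = 1·19 + 15
19 = 1·15 + 4
15 = 3·4 + 3
4 = 1·3 + 1
3 = 3·1 + 0
Back-substitute:
1 = 4 − 3
1 = −15 + 4·4
1 = 4·19 − 5·15
1 = −5·34 + 9·19
1 = 9·223 − 59·34
1 = −59·257 + 68·223
1 = 68·15900 − 4207·257
So 257·(-4207) ≡ 1 (mod 15900), hence d ≡ -4207 ≡ 11693 (mod 15900).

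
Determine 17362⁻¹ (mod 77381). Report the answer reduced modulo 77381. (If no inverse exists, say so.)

gcd(77381, 17362) by repeated division:
77381 = 4·17362 + 7933
17362 = 2·7933 + 1496
7933 = 5·1496 + 453
1496 = 3·453 + 137
453 = 3·137 + 42
137 = 3·42 + 11
42 = 3·11 + 9
11 = 1·9 + 2
9 = 4·2 + 1
2 = 2·1 + 0
gcd = 1, so the inverse exists. Back-substitute:
1 = 9 − 4·2
1 = −4·11 + 5·9
1 = 5·42 − 19·11
1 = −19·137 + 62·42
1 = 62·453 − 205·137
1 = −205·1496 + 677·453
1 = 677·7933 − 3590·1496
1 = −3590·17362 + 7857·7933
1 = 7857·77381 − 35018·17362
Hence 17362⁻¹ ≡ -35018 ≡ 42363 (mod 77381).

42363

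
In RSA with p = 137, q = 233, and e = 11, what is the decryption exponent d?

φ(n) = (p−1)(q−1) = 136·232 = 31552.
Need d with 11·d ≡ 1 (mod 31552). Apply the extended Euclidean algorithm:
31552 = 2868×11 + 4
11 = 2×4 + 3
4 = 1×3 + 1
3 = 3×1 + 0
Back-substitute:
1 = 4 − 3
1 = −11 + 3·4
1 = 3·31552 − 8605·11
So 11·(-8605) ≡ 1 (mod 31552), hence d ≡ -8605 ≡ 22947 (mod 31552).

22947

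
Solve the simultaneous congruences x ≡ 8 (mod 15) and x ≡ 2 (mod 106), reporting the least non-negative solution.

638

Write x = 8 + 15·k. Then 15·k ≡ 2 − 8 ≡ 100 (mod 106).
Need 15⁻¹ mod 106. Extended Euclid on (106, 15):
106 = 7·15 + 1
15 = 15·1 + 0
Back-substitute:
1 = 106 − 7·15
15⁻¹ ≡ 99 (mod 106), so k ≡ 99·100 ≡ 42 (mod 106).
x = 8 + 15·42 = 638.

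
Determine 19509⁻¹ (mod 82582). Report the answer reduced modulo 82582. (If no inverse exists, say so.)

Apply the Euclidean algorithm to 82582 and 19509:
82582 = 4·19509 + 4546
19509 = 4·4546 + 1325
4546 = 3·1325 + 571
1325 = 2·571 + 183
571 = 3·183 + 22
183 = 8·22 + 7
22 = 3·7 + 1
7 = 7·1 + 0
Since gcd(19509, 82582) = 1, back-substitute to write 1 as a combination:
1 = 22 − 3·7
1 = −3·183 + 25·22
1 = 25·571 − 78·183
1 = −78·1325 + 181·571
1 = 181·4546 − 621·1325
1 = −621·19509 + 2665·4546
1 = 2665·82582 − 11281·19509
So 19509·(-11281) ≡ 1 (mod 82582), and -11281 ≡ 71301 (mod 82582).

71301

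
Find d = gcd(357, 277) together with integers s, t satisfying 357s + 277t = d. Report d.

Apply Euclid's algorithm to 357 and 277:
357 = 1*277 + 80
277 = 3*80 + 37
80 = 2*37 + 6
37 = 6*6 + 1
6 = 6*1 + 0
gcd(357, 277) = 1.
Back-substituting:
1 = 37 − 6·6
1 = −6·80 + 13·37
1 = 13·277 − 45·80
1 = −45·357 + 58·277
So 1 = (-45)·357 + (58)·277.

1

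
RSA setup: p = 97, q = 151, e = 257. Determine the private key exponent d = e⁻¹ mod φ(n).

φ(n) = (p−1)(q−1) = 96·150 = 14400.
Need d with 257·d ≡ 1 (mod 14400). Apply the extended Euclidean algorithm:
14400 = 56·257 + 8
257 = 32·8 + 1
8 = 8·1 + 0
Back-substitute:
1 = 257 − 32·8
1 = −32·14400 + 1793·257
So 257·1793 ≡ 1 (mod 14400), hence d = 1793.

1793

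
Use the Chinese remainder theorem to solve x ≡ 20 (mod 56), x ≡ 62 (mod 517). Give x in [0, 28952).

7300

Write x = 20 + 56·k. Then 56·k ≡ 62 − 20 ≡ 42 (mod 517).
Need 56⁻¹ mod 517. Extended Euclid on (517, 56):
517 = 9*56 + 13
56 = 4*13 + 4
13 = 3*4 + 1
4 = 4*1 + 0
Back-substitute:
1 = 13 − 3·4
1 = −3·56 + 13·13
1 = 13·517 − 120·56
56⁻¹ ≡ 397 (mod 517), so k ≡ 397·42 ≡ 130 (mod 517).
x = 20 + 56·130 = 7300.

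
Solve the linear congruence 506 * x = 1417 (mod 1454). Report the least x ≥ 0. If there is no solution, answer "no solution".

no solution

gcd(506, 1454):
1454 = 2·506 + 442
506 = 1·442 + 64
442 = 6·64 + 58
64 = 1·58 + 6
58 = 9·6 + 4
6 = 1·4 + 2
4 = 2·2 + 0
gcd = 2, but 2 ∤ 1417, so the congruence has no solution.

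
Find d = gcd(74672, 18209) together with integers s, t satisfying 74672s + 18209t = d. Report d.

Repeated division:
74672 = 4*18209 + 1836
18209 = 9*1836 + 1685
1836 = 1*1685 + 151
1685 = 11*151 + 24
151 = 6*24 + 7
24 = 3*7 + 3
7 = 2*3 + 1
3 = 3*1 + 0
gcd(74672, 18209) = 1.
Working backward:
1 = 7 − 2·3
1 = −2·24 + 7·7
1 = 7·151 − 44·24
1 = −44·1685 + 491·151
1 = 491·1836 − 535·1685
1 = −535·18209 + 5306·1836
1 = 5306·74672 − 21759·18209
So 1 = (5306)·74672 + (-21759)·18209.

1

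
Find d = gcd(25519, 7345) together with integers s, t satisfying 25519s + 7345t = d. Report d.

13

Euclidean algorithm:
25519 = 3*7345 + 3484
7345 = 2*3484 + 377
3484 = 9*377 + 91
377 = 4*91 + 13
91 = 7*13 + 0
gcd(25519, 7345) = 13.
Back-substituting:
13 = 377 − 4·91
13 = −4·3484 + 37·377
13 = 37·7345 − 78·3484
13 = −78·25519 + 271·7345
So 13 = (-78)·25519 + (271)·7345.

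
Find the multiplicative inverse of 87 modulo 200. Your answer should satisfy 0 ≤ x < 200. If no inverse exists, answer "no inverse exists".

Run Euclid on (200, 87):
200 = 2×87 + 26
87 = 3×26 + 9
26 = 2×9 + 8
9 = 1×8 + 1
8 = 8×1 + 0
Since gcd(87, 200) = 1, back-substitute to write 1 as a combination:
1 = 9 − 8
1 = −26 + 3·9
1 = 3·87 − 10·26
1 = −10·200 + 23·87
So 87·23 ≡ 1 (mod 200).

23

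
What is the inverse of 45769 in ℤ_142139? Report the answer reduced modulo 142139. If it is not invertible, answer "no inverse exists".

Run Euclid on (142139, 45769):
142139 = 3·45769 + 4832
45769 = 9·4832 + 2281
4832 = 2·2281 + 270
2281 = 8·270 + 121
270 = 2·121 + 28
121 = 4·28 + 9
28 = 3·9 + 1
9 = 9·1 + 0
gcd = 1, so the inverse exists. Back-substitute:
1 = 28 − 3·9
1 = −3·121 + 13·28
1 = 13·270 − 29·121
1 = −29·2281 + 245·270
1 = 245·4832 − 519·2281
1 = −519·45769 + 4916·4832
1 = 4916·142139 − 15267·45769
So 45769·(-15267) ≡ 1 (mod 142139), and -15267 ≡ 126872 (mod 142139).

126872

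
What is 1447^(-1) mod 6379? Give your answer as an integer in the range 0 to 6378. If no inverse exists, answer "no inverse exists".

3346

Extended Euclidean algorithm:
6379 = 4×1447 + 591
1447 = 2×591 + 265
591 = 2×265 + 61
265 = 4×61 + 21
61 = 2×21 + 19
21 = 1×19 + 2
19 = 9×2 + 1
2 = 2×1 + 0
gcd = 1, so the inverse exists. Back-substitute:
1 = 19 − 9·2
1 = −9·21 + 10·19
1 = 10·61 − 29·21
1 = −29·265 + 126·61
1 = 126·591 − 281·265
1 = −281·1447 + 688·591
1 = 688·6379 − 3033·1447
Hence 1447⁻¹ ≡ -3033 ≡ 3346 (mod 6379).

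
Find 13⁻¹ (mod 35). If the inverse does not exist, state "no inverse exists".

Run Euclid on (35, 13):
35 = 2×13 + 9
13 = 1×9 + 4
9 = 2×4 + 1
4 = 4×1 + 0
gcd = 1, so the inverse exists. Back-substitute:
1 = 9 − 2·4
1 = −2·13 + 3·9
1 = 3·35 − 8·13
Thus 13·(-8) ≡ 1 (mod 35); reducing, -8 mod 35 = 27.

27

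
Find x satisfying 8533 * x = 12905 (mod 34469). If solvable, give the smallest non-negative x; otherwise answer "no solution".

2813

First find gcd(8533, 34469):
34469 = 4×8533 + 337
8533 = 25×337 + 108
337 = 3×108 + 13
108 = 8×13 + 4
13 = 3×4 + 1
4 = 4×1 + 0
gcd = 1, so a unique solution mod 34469 exists.
Back-substitute for the Bézout coefficients:
1 = 13 − 3·4
1 = −3·108 + 25·13
1 = 25·337 − 78·108
1 = −78·8533 + 1975·337
1 = 1975·34469 − 7978·8533
So 8533·(-7978) ≡ 1 (mod 34469), giving 8533⁻¹ ≡ 26491.
x ≡ 8533⁻¹·12905 ≡ 26491·12905 ≡ 2813 (mod 34469).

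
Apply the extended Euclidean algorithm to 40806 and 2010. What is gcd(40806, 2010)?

Repeated division:
40806 = 20*2010 + 606
2010 = 3*606 + 192
606 = 3*192 + 30
192 = 6*30 + 12
30 = 2*12 + 6
12 = 2*6 + 0
gcd(40806, 2010) = 6.
Back-substituting:
6 = 30 − 2·12
6 = −2·192 + 13·30
6 = 13·606 − 41·192
6 = −41·2010 + 136·606
6 = 136·40806 − 2761·2010
So 6 = (136)·40806 + (-2761)·2010.

6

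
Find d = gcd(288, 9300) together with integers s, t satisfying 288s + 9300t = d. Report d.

12

Apply Euclid's algorithm to 9300 and 288:
9300 = 32*288 + 84
288 = 3*84 + 36
84 = 2*36 + 12
36 = 3*12 + 0
gcd(288, 9300) = 12.
Express as a combination:
12 = 84 − 2·36
12 = −2·288 + 7·84
12 = 7·9300 − 226·288
So 12 = (7)·9300 + (-226)·288.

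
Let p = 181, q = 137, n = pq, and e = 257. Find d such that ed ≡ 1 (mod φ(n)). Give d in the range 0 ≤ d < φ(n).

φ(n) = (p−1)(q−1) = 180·136 = 24480.
Need d with 257·d ≡ 1 (mod 24480). Apply the extended Euclidean algorithm:
24480 = 95·257 + 65
257 = 3·65 + 62
65 = 1·62 + 3
62 = 20·3 + 2
3 = 1·2 + 1
2 = 2·1 + 0
Back-substitute:
1 = 3 − 2
1 = −62 + 21·3
1 = 21·65 − 22·62
1 = −22·257 + 87·65
1 = 87·24480 − 8287·257
So 257·(-8287) ≡ 1 (mod 24480), hence d ≡ -8287 ≡ 16193 (mod 24480).

16193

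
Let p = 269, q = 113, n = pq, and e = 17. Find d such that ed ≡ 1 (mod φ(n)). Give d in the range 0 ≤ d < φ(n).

5297

φ(n) = (p−1)(q−1) = 268·112 = 30016.
Need d with 17·d ≡ 1 (mod 30016). Apply the extended Euclidean algorithm:
30016 = 1765×17 + 11
17 = 1×11 + 6
11 = 1×6 + 5
6 = 1×5 + 1
5 = 5×1 + 0
Back-substitute:
1 = 6 − 5
1 = −11 + 2·6
1 = 2·17 − 3·11
1 = −3·30016 + 5297·17
So 17·5297 ≡ 1 (mod 30016), hence d = 5297.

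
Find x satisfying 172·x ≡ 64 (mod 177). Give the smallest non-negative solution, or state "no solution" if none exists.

First find gcd(172, 177):
177 = 1×172 + 5
172 = 34×5 + 2
5 = 2×2 + 1
2 = 2×1 + 0
gcd = 1, so a unique solution mod 177 exists.
Back-substitute for the Bézout coefficients:
1 = 5 − 2·2
1 = −2·172 + 69·5
1 = 69·177 − 71·172
So 172·(-71) ≡ 1 (mod 177), giving 172⁻¹ ≡ 106.
x ≡ 172⁻¹·64 ≡ 106·64 ≡ 58 (mod 177).

58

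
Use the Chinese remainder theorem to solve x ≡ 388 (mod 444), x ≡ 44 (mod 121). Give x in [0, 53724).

Write x = 388 + 444·k. Then 444·k ≡ 44 − 388 ≡ 19 (mod 121).
Need 444⁻¹ mod 121. Extended Euclid on (121, 81):
121 = 1×81 + 40
81 = 2×40 + 1
40 = 40×1 + 0
Back-substitute:
1 = 81 − 2·40
1 = −2·121 + 3·81
444⁻¹ ≡ 3 (mod 121), so k ≡ 3·19 ≡ 57 (mod 121).
x = 388 + 444·57 = 25696.

25696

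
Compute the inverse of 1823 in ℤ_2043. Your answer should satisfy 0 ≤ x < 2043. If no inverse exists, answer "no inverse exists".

65

Apply the Euclidean algorithm to 2043 and 1823:
2043 = 1×1823 + 220
1823 = 8×220 + 63
220 = 3×63 + 31
63 = 2×31 + 1
31 = 31×1 + 0
Since gcd(1823, 2043) = 1, back-substitute to write 1 as a combination:
1 = 63 − 2·31
1 = −2·220 + 7·63
1 = 7·1823 − 58·220
1 = −58·2043 + 65·1823
So 1823·65 ≡ 1 (mod 2043).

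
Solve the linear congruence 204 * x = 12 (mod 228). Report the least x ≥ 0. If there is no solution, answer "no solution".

9

First find gcd(204, 228):
228 = 1×204 + 24
204 = 8×24 + 12
24 = 2×12 + 0
gcd = 12 and 12 | 12, so solutions exist. Divide through by 12: 17x ≡ 1 (mod 19).
Now find 17⁻¹ mod 19:
19 = 1·17 + 2
17 = 8·2 + 1
2 = 2·1 + 0
Back-substitute:
1 = 17 − 8·2
1 = −8·19 + 9·17
So 17⁻¹ ≡ 9 (mod 19).
Then x ≡ 9·1 ≡ 9 (mod 19); the smallest non-negative solution is x = 9.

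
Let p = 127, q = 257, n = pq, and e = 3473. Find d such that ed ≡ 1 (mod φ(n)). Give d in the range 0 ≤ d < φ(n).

5489

φ(n) = (p−1)(q−1) = 126·256 = 32256.
Need d with 3473·d ≡ 1 (mod 32256). Apply the extended Euclidean algorithm:
32256 = 9*3473 + 999
3473 = 3*999 + 476
999 = 2*476 + 47
476 = 10*47 + 6
47 = 7*6 + 5
6 = 1*5 + 1
5 = 5*1 + 0
Back-substitute:
1 = 6 − 5
1 = −47 + 8·6
1 = 8·476 − 81·47
1 = −81·999 + 170·476
1 = 170·3473 − 591·999
1 = −591·32256 + 5489·3473
So 3473·5489 ≡ 1 (mod 32256), hence d = 5489.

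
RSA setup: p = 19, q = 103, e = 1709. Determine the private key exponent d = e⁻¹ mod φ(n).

φ(n) = (p−1)(q−1) = 18·102 = 1836.
Need d with 1709·d ≡ 1 (mod 1836). Apply the extended Euclidean algorithm:
1836 = 1×1709 + 127
1709 = 13×127 + 58
127 = 2×58 + 11
58 = 5×11 + 3
11 = 3×3 + 2
3 = 1×2 + 1
2 = 2×1 + 0
Back-substitute:
1 = 3 − 2
1 = −11 + 4·3
1 = 4·58 − 21·11
1 = −21·127 + 46·58
1 = 46·1709 − 619·127
1 = −619·1836 + 665·1709
So 1709·665 ≡ 1 (mod 1836), hence d = 665.

665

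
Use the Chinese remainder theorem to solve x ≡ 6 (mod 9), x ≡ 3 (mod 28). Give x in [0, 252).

87

Write x = 6 + 9·k. Then 9·k ≡ 3 − 6 ≡ 25 (mod 28).
Need 9⁻¹ mod 28. Extended Euclid on (28, 9):
28 = 3×9 + 1
9 = 9×1 + 0
Back-substitute:
1 = 28 − 3·9
9⁻¹ ≡ 25 (mod 28), so k ≡ 25·25 ≡ 9 (mod 28).
x = 6 + 9·9 = 87.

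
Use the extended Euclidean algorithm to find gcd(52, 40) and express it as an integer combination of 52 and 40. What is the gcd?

4

Apply Euclid's algorithm to 52 and 40:
52 = 1*40 + 12
40 = 3*12 + 4
12 = 3*4 + 0
gcd(52, 40) = 4.
Working backward:
4 = 40 − 3·12
4 = −3·52 + 4·40
So 4 = (-3)·52 + (4)·40.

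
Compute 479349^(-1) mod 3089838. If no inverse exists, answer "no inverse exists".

no inverse exists

Euclidean algorithm on 3089838, 479349:
3089838 = 6·479349 + 213744
479349 = 2·213744 + 51861
213744 = 4·51861 + 6300
51861 = 8·6300 + 1461
6300 = 4·1461 + 456
1461 = 3·456 + 93
456 = 4·93 + 84
93 = 1·84 + 9
84 = 9·9 + 3
9 = 3·3 + 0
gcd(479349, 3089838) = 3 ≠ 1, so 479349 has no multiplicative inverse modulo 3089838.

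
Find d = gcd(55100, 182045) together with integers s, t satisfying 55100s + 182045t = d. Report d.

Euclidean algorithm:
182045 = 3×55100 + 16745
55100 = 3×16745 + 4865
16745 = 3×4865 + 2150
4865 = 2×2150 + 565
2150 = 3×565 + 455
565 = 1×455 + 110
455 = 4×110 + 15
110 = 7×15 + 5
15 = 3×5 + 0
gcd(55100, 182045) = 5.
Back-substituting:
5 = 110 − 7·15
5 = −7·455 + 29·110
5 = 29·565 − 36·455
5 = −36·2150 + 137·565
5 = 137·4865 − 310·2150
5 = −310·16745 + 1067·4865
5 = 1067·55100 − 3511·16745
5 = −3511·182045 + 11600·55100
So 5 = (-3511)·182045 + (11600)·55100.

5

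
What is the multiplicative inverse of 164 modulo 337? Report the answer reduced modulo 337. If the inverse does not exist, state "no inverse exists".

gcd(337, 164) by repeated division:
337 = 2·164 + 9
164 = 18·9 + 2
9 = 4·2 + 1
2 = 2·1 + 0
Since gcd(164, 337) = 1, back-substitute to write 1 as a combination:
1 = 9 − 4·2
1 = −4·164 + 73·9
1 = 73·337 − 150·164
So 164·(-150) ≡ 1 (mod 337), and -150 ≡ 187 (mod 337).

187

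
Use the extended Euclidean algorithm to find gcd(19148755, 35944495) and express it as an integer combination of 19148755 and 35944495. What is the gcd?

Euclidean algorithm:
35944495 = 1·19148755 + 16795740
19148755 = 1·16795740 + 2353015
16795740 = 7·2353015 + 324635
2353015 = 7·324635 + 80570
324635 = 4·80570 + 2355
80570 = 34·2355 + 500
2355 = 4·500 + 355
500 = 1·355 + 145
355 = 2·145 + 65
145 = 2·65 + 15
65 = 4·15 + 5
15 = 3·5 + 0
gcd(19148755, 35944495) = 5.
Express as a combination:
5 = 65 − 4·15
5 = −4·145 + 9·65
5 = 9·355 − 22·145
5 = −22·500 + 31·355
5 = 31·2355 − 146·500
5 = −146·80570 + 4995·2355
5 = 4995·324635 − 20126·80570
5 = −20126·2353015 + 145877·324635
5 = 145877·16795740 − 1041265·2353015
5 = −1041265·19148755 + 1187142·16795740
5 = 1187142·35944495 − 2228407·19148755
So 5 = (1187142)·35944495 + (-2228407)·19148755.

5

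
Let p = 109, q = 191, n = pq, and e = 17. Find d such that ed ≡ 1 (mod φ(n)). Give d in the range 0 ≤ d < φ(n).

φ(n) = (p−1)(q−1) = 108·190 = 20520.
Need d with 17·d ≡ 1 (mod 20520). Apply the extended Euclidean algorithm:
20520 = 1207×17 + 1
17 = 17×1 + 0
Back-substitute:
1 = 20520 − 1207·17
So 17·(-1207) ≡ 1 (mod 20520), hence d ≡ -1207 ≡ 19313 (mod 20520).

19313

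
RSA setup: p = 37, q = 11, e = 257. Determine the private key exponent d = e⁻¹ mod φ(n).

φ(n) = (p−1)(q−1) = 36·10 = 360.
Need d with 257·d ≡ 1 (mod 360). Apply the extended Euclidean algorithm:
360 = 1·257 + 103
257 = 2·103 + 51
103 = 2·51 + 1
51 = 51·1 + 0
Back-substitute:
1 = 103 − 2·51
1 = −2·257 + 5·103
1 = 5·360 − 7·257
So 257·(-7) ≡ 1 (mod 360), hence d ≡ -7 ≡ 353 (mod 360).

353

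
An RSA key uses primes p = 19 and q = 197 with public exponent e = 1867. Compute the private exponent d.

1627

φ(n) = (p−1)(q−1) = 18·196 = 3528.
Need d with 1867·d ≡ 1 (mod 3528). Apply the extended Euclidean algorithm:
3528 = 1·1867 + 1661
1867 = 1·1661 + 206
1661 = 8·206 + 13
206 = 15·13 + 11
13 = 1·11 + 2
11 = 5·2 + 1
2 = 2·1 + 0
Back-substitute:
1 = 11 − 5·2
1 = −5·13 + 6·11
1 = 6·206 − 95·13
1 = −95·1661 + 766·206
1 = 766·1867 − 861·1661
1 = −861·3528 + 1627·1867
So 1867·1627 ≡ 1 (mod 3528), hence d = 1627.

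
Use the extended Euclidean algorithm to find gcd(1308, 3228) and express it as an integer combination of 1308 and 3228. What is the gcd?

12

Euclidean algorithm:
3228 = 2×1308 + 612
1308 = 2×612 + 84
612 = 7×84 + 24
84 = 3×24 + 12
24 = 2×12 + 0
gcd(1308, 3228) = 12.
Back-substituting:
12 = 84 − 3·24
12 = −3·612 + 22·84
12 = 22·1308 − 47·612
12 = −47·3228 + 116·1308
So 12 = (-47)·3228 + (116)·1308.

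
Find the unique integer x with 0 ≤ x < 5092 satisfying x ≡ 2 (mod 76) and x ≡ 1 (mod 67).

Write x = 2 + 76·k. Then 76·k ≡ 1 − 2 ≡ 66 (mod 67).
Need 76⁻¹ mod 67. Extended Euclid on (67, 9):
67 = 7·9 + 4
9 = 2·4 + 1
4 = 4·1 + 0
Back-substitute:
1 = 9 − 2·4
1 = −2·67 + 15·9
76⁻¹ ≡ 15 (mod 67), so k ≡ 15·66 ≡ 52 (mod 67).
x = 2 + 76·52 = 3954.

3954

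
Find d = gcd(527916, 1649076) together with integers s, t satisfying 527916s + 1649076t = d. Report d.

Repeated division:
1649076 = 3×527916 + 65328
527916 = 8×65328 + 5292
65328 = 12×5292 + 1824
5292 = 2×1824 + 1644
1824 = 1×1644 + 180
1644 = 9×180 + 24
180 = 7×24 + 12
24 = 2×12 + 0
gcd(527916, 1649076) = 12.
Working backward:
12 = 180 − 7·24
12 = −7·1644 + 64·180
12 = 64·1824 − 71·1644
12 = −71·5292 + 206·1824
12 = 206·65328 − 2543·5292
12 = −2543·527916 + 20550·65328
12 = 20550·1649076 − 64193·527916
So 12 = (20550)·1649076 + (-64193)·527916.

12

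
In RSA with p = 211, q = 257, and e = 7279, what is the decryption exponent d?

φ(n) = (p−1)(q−1) = 210·256 = 53760.
Need d with 7279·d ≡ 1 (mod 53760). Apply the extended Euclidean algorithm:
53760 = 7·7279 + 2807
7279 = 2·2807 + 1665
2807 = 1·1665 + 1142
1665 = 1·1142 + 523
1142 = 2·523 + 96
523 = 5·96 + 43
96 = 2·43 + 10
43 = 4·10 + 3
10 = 3·3 + 1
3 = 3·1 + 0
Back-substitute:
1 = 10 − 3·3
1 = −3·43 + 13·10
1 = 13·96 − 29·43
1 = −29·523 + 158·96
1 = 158·1142 − 345·523
1 = −345·1665 + 503·1142
1 = 503·2807 − 848·1665
1 = −848·7279 + 2199·2807
1 = 2199·53760 − 16241·7279
So 7279·(-16241) ≡ 1 (mod 53760), hence d ≡ -16241 ≡ 37519 (mod 53760).

37519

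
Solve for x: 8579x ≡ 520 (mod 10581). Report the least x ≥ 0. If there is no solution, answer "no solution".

First find gcd(8579, 10581):
10581 = 1×8579 + 2002
8579 = 4×2002 + 571
2002 = 3×571 + 289
571 = 1×289 + 282
289 = 1×282 + 7
282 = 40×7 + 2
7 = 3×2 + 1
2 = 2×1 + 0
gcd = 1, so a unique solution mod 10581 exists.
Back-substitute for the Bézout coefficients:
1 = 7 − 3·2
1 = −3·282 + 121·7
1 = 121·289 − 124·282
1 = −124·571 + 245·289
1 = 245·2002 − 859·571
1 = −859·8579 + 3681·2002
1 = 3681·10581 − 4540·8579
So 8579·(-4540) ≡ 1 (mod 10581), giving 8579⁻¹ ≡ 6041.
x ≡ 8579⁻¹·520 ≡ 6041·520 ≡ 9344 (mod 10581).

9344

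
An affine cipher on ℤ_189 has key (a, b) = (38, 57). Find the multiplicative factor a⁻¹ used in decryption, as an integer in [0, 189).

5

Apply the Euclidean algorithm to 189 and 38:
189 = 4×38 + 37
38 = 1×37 + 1
37 = 37×1 + 0
gcd = 1, so the inverse exists. Back-substitute:
1 = 38 − 37
1 = −189 + 5·38
So 38·5 ≡ 1 (mod 189).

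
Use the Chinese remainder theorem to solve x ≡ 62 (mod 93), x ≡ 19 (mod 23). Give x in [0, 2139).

Write x = 62 + 93·k. Then 93·k ≡ 19 − 62 ≡ 3 (mod 23).
Need 93⁻¹ mod 23. Extended Euclid on (23, 1):
23 = 23*1 + 0
93⁻¹ ≡ 1 (mod 23), so k ≡ 1·3 ≡ 3 (mod 23).
x = 62 + 93·3 = 341.

341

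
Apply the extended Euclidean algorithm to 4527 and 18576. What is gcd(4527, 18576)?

9

Euclidean algorithm:
18576 = 4×4527 + 468
4527 = 9×468 + 315
468 = 1×315 + 153
315 = 2×153 + 9
153 = 17×9 + 0
gcd(4527, 18576) = 9.
Back-substituting:
9 = 315 − 2·153
9 = −2·468 + 3·315
9 = 3·4527 − 29·468
9 = −29·18576 + 119·4527
So 9 = (-29)·18576 + (119)·4527.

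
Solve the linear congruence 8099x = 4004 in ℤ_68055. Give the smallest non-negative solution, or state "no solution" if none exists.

First find gcd(8099, 68055):
68055 = 8·8099 + 3263
8099 = 2·3263 + 1573
3263 = 2·1573 + 117
1573 = 13·117 + 52
117 = 2·52 + 13
52 = 4·13 + 0
gcd = 13 and 13 | 4004, so solutions exist. Divide through by 13: 623x ≡ 308 (mod 5235).
Now find 623⁻¹ mod 5235:
5235 = 8*623 + 251
623 = 2*251 + 121
251 = 2*121 + 9
121 = 13*9 + 4
9 = 2*4 + 1
4 = 4*1 + 0
Back-substitute:
1 = 9 − 2·4
1 = −2·121 + 27·9
1 = 27·251 − 56·121
1 = −56·623 + 139·251
1 = 139·5235 − 1168·623
So 623·(-1168) ≡ 1 (mod 5235), i.e. 623⁻¹ ≡ 4067.
Then x ≡ 4067·308 ≡ 1471 (mod 5235); the smallest non-negative solution is x = 1471.

1471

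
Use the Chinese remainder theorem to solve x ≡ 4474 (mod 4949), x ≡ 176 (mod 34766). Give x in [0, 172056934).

167676594

Write x = 4474 + 4949·k. Then 4949·k ≡ 176 − 4474 ≡ 30468 (mod 34766).
Need 4949⁻¹ mod 34766. Extended Euclid on (34766, 4949):
34766 = 7×4949 + 123
4949 = 40×123 + 29
123 = 4×29 + 7
29 = 4×7 + 1
7 = 7×1 + 0
Back-substitute:
1 = 29 − 4·7
1 = −4·123 + 17·29
1 = 17·4949 − 684·123
1 = −684·34766 + 4805·4949
4949⁻¹ ≡ 4805 (mod 34766), so k ≡ 4805·30468 ≡ 33880 (mod 34766).
x = 4474 + 4949·33880 = 167676594.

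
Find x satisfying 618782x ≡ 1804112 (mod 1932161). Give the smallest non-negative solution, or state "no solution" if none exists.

335212

First find gcd(618782, 1932161):
1932161 = 3×618782 + 75815
618782 = 8×75815 + 12262
75815 = 6×12262 + 2243
12262 = 5×2243 + 1047
2243 = 2×1047 + 149
1047 = 7×149 + 4
149 = 37×4 + 1
4 = 4×1 + 0
gcd = 1, so a unique solution mod 1932161 exists.
Back-substitute for the Bézout coefficients:
1 = 149 − 37·4
1 = −37·1047 + 260·149
1 = 260·2243 − 557·1047
1 = −557·12262 + 3045·2243
1 = 3045·75815 − 18827·12262
1 = −18827·618782 + 153661·75815
1 = 153661·1932161 − 479810·618782
So 618782·(-479810) ≡ 1 (mod 1932161), giving 618782⁻¹ ≡ 1452351.
x ≡ 618782⁻¹·1804112 ≡ 1452351·1804112 ≡ 335212 (mod 1932161).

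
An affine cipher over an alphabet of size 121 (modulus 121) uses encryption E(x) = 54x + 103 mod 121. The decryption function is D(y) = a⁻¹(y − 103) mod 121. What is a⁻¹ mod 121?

65

Run Euclid on (121, 54):
121 = 2*54 + 13
54 = 4*13 + 2
13 = 6*2 + 1
2 = 2*1 + 0
Since gcd(54, 121) = 1, back-substitute to write 1 as a combination:
1 = 13 − 6·2
1 = −6·54 + 25·13
1 = 25·121 − 56·54
Thus 54·(-56) ≡ 1 (mod 121); reducing, -56 mod 121 = 65.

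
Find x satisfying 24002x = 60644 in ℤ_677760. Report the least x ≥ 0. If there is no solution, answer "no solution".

First find gcd(24002, 677760):
677760 = 28·24002 + 5704
24002 = 4·5704 + 1186
5704 = 4·1186 + 960
1186 = 1·960 + 226
960 = 4·226 + 56
226 = 4·56 + 2
56 = 28·2 + 0
gcd = 2 and 2 | 60644, so solutions exist. Divide through by 2: 12001x ≡ 30322 (mod 338880).
Now find 12001⁻¹ mod 338880:
338880 = 28×12001 + 2852
12001 = 4×2852 + 593
2852 = 4×593 + 480
593 = 1×480 + 113
480 = 4×113 + 28
113 = 4×28 + 1
28 = 28×1 + 0
Back-substitute:
1 = 113 − 4·28
1 = −4·480 + 17·113
1 = 17·593 − 21·480
1 = −21·2852 + 101·593
1 = 101·12001 − 425·2852
1 = −425·338880 + 12001·12001
So 12001⁻¹ ≡ 12001 (mod 338880).
Then x ≡ 12001·30322 ≡ 276082 (mod 338880); the smallest non-negative solution is x = 276082.

276082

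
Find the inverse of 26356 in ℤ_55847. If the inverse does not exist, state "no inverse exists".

Euclidean algorithm on 55847, 26356:
55847 = 2*26356 + 3135
26356 = 8*3135 + 1276
3135 = 2*1276 + 583
1276 = 2*583 + 110
583 = 5*110 + 33
110 = 3*33 + 11
33 = 3*11 + 0
The gcd is 11, not 1, hence no inverse exists.

no inverse exists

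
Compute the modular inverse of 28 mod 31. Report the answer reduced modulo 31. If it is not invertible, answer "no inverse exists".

Run Euclid on (31, 28):
31 = 1×28 + 3
28 = 9×3 + 1
3 = 3×1 + 0
gcd = 1, so the inverse exists. Back-substitute:
1 = 28 − 9·3
1 = −9·31 + 10·28
So 28·10 ≡ 1 (mod 31).

10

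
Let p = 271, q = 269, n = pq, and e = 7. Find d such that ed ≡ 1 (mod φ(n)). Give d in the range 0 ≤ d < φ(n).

62023

φ(n) = (p−1)(q−1) = 270·268 = 72360.
Need d with 7·d ≡ 1 (mod 72360). Apply the extended Euclidean algorithm:
72360 = 10337*7 + 1
7 = 7*1 + 0
Back-substitute:
1 = 72360 − 10337·7
So 7·(-10337) ≡ 1 (mod 72360), hence d ≡ -10337 ≡ 62023 (mod 72360).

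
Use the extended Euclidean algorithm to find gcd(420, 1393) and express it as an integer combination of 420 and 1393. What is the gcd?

7

Apply Euclid's algorithm to 1393 and 420:
1393 = 3*420 + 133
420 = 3*133 + 21
133 = 6*21 + 7
21 = 3*7 + 0
gcd(420, 1393) = 7.
Back-substituting:
7 = 133 − 6·21
7 = −6·420 + 19·133
7 = 19·1393 − 63·420
So 7 = (19)·1393 + (-63)·420.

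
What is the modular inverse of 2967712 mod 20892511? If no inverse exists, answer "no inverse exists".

4918052

Run Euclid on (20892511, 2967712):
20892511 = 7·2967712 + 118527
2967712 = 25·118527 + 4537
118527 = 26·4537 + 565
4537 = 8·565 + 17
565 = 33·17 + 4
17 = 4·4 + 1
4 = 4·1 + 0
Since gcd(2967712, 20892511) = 1, back-substitute to write 1 as a combination:
1 = 17 − 4·4
1 = −4·565 + 133·17
1 = 133·4537 − 1068·565
1 = −1068·118527 + 27901·4537
1 = 27901·2967712 − 698593·118527
1 = −698593·20892511 + 4918052·2967712
So 2967712·4918052 ≡ 1 (mod 20892511).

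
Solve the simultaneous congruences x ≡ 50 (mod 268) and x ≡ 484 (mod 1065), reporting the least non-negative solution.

Write x = 50 + 268·k. Then 268·k ≡ 484 − 50 ≡ 434 (mod 1065).
Need 268⁻¹ mod 1065. Extended Euclid on (1065, 268):
1065 = 3×268 + 261
268 = 1×261 + 7
261 = 37×7 + 2
7 = 3×2 + 1
2 = 2×1 + 0
Back-substitute:
1 = 7 − 3·2
1 = −3·261 + 112·7
1 = 112·268 − 115·261
1 = −115·1065 + 457·268
268⁻¹ ≡ 457 (mod 1065), so k ≡ 457·434 ≡ 248 (mod 1065).
x = 50 + 268·248 = 66514.

66514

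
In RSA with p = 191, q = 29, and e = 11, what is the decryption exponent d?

1451

φ(n) = (p−1)(q−1) = 190·28 = 5320.
Need d with 11·d ≡ 1 (mod 5320). Apply the extended Euclidean algorithm:
5320 = 483·11 + 7
11 = 1·7 + 4
7 = 1·4 + 3
4 = 1·3 + 1
3 = 3·1 + 0
Back-substitute:
1 = 4 − 3
1 = −7 + 2·4
1 = 2·11 − 3·7
1 = −3·5320 + 1451·11
So 11·1451 ≡ 1 (mod 5320), hence d = 1451.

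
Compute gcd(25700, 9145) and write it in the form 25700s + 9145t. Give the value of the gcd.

5

Repeated division:
25700 = 2×9145 + 7410
9145 = 1×7410 + 1735
7410 = 4×1735 + 470
1735 = 3×470 + 325
470 = 1×325 + 145
325 = 2×145 + 35
145 = 4×35 + 5
35 = 7×5 + 0
gcd(25700, 9145) = 5.
Express as a combination:
5 = 145 − 4·35
5 = −4·325 + 9·145
5 = 9·470 − 13·325
5 = −13·1735 + 48·470
5 = 48·7410 − 205·1735
5 = −205·9145 + 253·7410
5 = 253·25700 − 711·9145
So 5 = (253)·25700 + (-711)·9145.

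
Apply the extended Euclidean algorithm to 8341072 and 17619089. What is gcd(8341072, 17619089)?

1

Apply Euclid's algorithm to 17619089 and 8341072:
17619089 = 2·8341072 + 936945
8341072 = 8·936945 + 845512
936945 = 1·845512 + 91433
845512 = 9·91433 + 22615
91433 = 4·22615 + 973
22615 = 23·973 + 236
973 = 4·236 + 29
236 = 8·29 + 4
29 = 7·4 + 1
4 = 4·1 + 0
gcd(8341072, 17619089) = 1.
Working backward:
1 = 29 − 7·4
1 = −7·236 + 57·29
1 = 57·973 − 235·236
1 = −235·22615 + 5462·973
1 = 5462·91433 − 22083·22615
1 = −22083·845512 + 204209·91433
1 = 204209·936945 − 226292·845512
1 = −226292·8341072 + 2014545·936945
1 = 2014545·17619089 − 4255382·8341072
So 1 = (2014545)·17619089 + (-4255382)·8341072.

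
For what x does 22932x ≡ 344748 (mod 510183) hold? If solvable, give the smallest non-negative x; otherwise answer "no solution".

no solution

gcd(22932, 510183):
510183 = 22·22932 + 5679
22932 = 4·5679 + 216
5679 = 26·216 + 63
216 = 3·63 + 27
63 = 2·27 + 9
27 = 3·9 + 0
gcd = 9, but 9 ∤ 344748, so the congruence has no solution.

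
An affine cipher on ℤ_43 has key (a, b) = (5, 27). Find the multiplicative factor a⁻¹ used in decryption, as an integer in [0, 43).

26

Apply the Euclidean algorithm to 43 and 5:
43 = 8·5 + 3
5 = 1·3 + 2
3 = 1·2 + 1
2 = 2·1 + 0
gcd = 1, so the inverse exists. Back-substitute:
1 = 3 − 2
1 = −5 + 2·3
1 = 2·43 − 17·5
Thus 5·(-17) ≡ 1 (mod 43); reducing, -17 mod 43 = 26.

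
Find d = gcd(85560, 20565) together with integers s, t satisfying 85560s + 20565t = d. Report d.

15

Euclidean algorithm:
85560 = 4*20565 + 3300
20565 = 6*3300 + 765
3300 = 4*765 + 240
765 = 3*240 + 45
240 = 5*45 + 15
45 = 3*15 + 0
gcd(85560, 20565) = 15.
Express as a combination:
15 = 240 − 5·45
15 = −5·765 + 16·240
15 = 16·3300 − 69·765
15 = −69·20565 + 430·3300
15 = 430·85560 − 1789·20565
So 15 = (430)·85560 + (-1789)·20565.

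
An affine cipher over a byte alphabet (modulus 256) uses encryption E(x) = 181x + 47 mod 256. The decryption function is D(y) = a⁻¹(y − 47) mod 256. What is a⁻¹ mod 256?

gcd(256, 181) by repeated division:
256 = 1*181 + 75
181 = 2*75 + 31
75 = 2*31 + 13
31 = 2*13 + 5
13 = 2*5 + 3
5 = 1*3 + 2
3 = 1*2 + 1
2 = 2*1 + 0
The gcd is 1. Working backward:
1 = 3 − 2
1 = −5 + 2·3
1 = 2·13 − 5·5
1 = −5·31 + 12·13
1 = 12·75 − 29·31
1 = −29·181 + 70·75
1 = 70·256 − 99·181
Thus 181·(-99) ≡ 1 (mod 256); reducing, -99 mod 256 = 157.

157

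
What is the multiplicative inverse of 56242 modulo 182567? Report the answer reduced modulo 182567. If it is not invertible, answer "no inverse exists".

Apply the Euclidean algorithm to 182567 and 56242:
182567 = 3·56242 + 13841
56242 = 4·13841 + 878
13841 = 15·878 + 671
878 = 1·671 + 207
671 = 3·207 + 50
207 = 4·50 + 7
50 = 7·7 + 1
7 = 7·1 + 0
gcd = 1, so the inverse exists. Back-substitute:
1 = 50 − 7·7
1 = −7·207 + 29·50
1 = 29·671 − 94·207
1 = −94·878 + 123·671
1 = 123·13841 − 1939·878
1 = −1939·56242 + 7879·13841
1 = 7879·182567 − 25576·56242
Thus 56242·(-25576) ≡ 1 (mod 182567); reducing, -25576 mod 182567 = 156991.

156991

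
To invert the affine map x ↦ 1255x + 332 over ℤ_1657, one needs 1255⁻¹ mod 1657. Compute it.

Extended Euclidean algorithm:
1657 = 1×1255 + 402
1255 = 3×402 + 49
402 = 8×49 + 10
49 = 4×10 + 9
10 = 1×9 + 1
9 = 9×1 + 0
Since gcd(1255, 1657) = 1, back-substitute to write 1 as a combination:
1 = 10 − 9
1 = −49 + 5·10
1 = 5·402 − 41·49
1 = −41·1255 + 128·402
1 = 128·1657 − 169·1255
Hence 1255⁻¹ ≡ -169 ≡ 1488 (mod 1657).

1488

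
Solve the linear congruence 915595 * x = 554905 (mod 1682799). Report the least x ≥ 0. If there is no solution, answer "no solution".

161380

First find gcd(915595, 1682799):
1682799 = 1×915595 + 767204
915595 = 1×767204 + 148391
767204 = 5×148391 + 25249
148391 = 5×25249 + 22146
25249 = 1×22146 + 3103
22146 = 7×3103 + 425
3103 = 7×425 + 128
425 = 3×128 + 41
128 = 3×41 + 5
41 = 8×5 + 1
5 = 5×1 + 0
gcd = 1, so a unique solution mod 1682799 exists.
Back-substitute for the Bézout coefficients:
1 = 41 − 8·5
1 = −8·128 + 25·41
1 = 25·425 − 83·128
1 = −83·3103 + 606·425
1 = 606·22146 − 4325·3103
1 = −4325·25249 + 4931·22146
1 = 4931·148391 − 28980·25249
1 = −28980·767204 + 149831·148391
1 = 149831·915595 − 178811·767204
1 = −178811·1682799 + 328642·915595
So 915595·(328642) ≡ 1 (mod 1682799), giving 915595⁻¹ ≡ 328642.
x ≡ 915595⁻¹·554905 ≡ 328642·554905 ≡ 161380 (mod 1682799).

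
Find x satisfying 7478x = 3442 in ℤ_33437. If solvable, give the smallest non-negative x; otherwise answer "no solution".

First find gcd(7478, 33437):
33437 = 4*7478 + 3525
7478 = 2*3525 + 428
3525 = 8*428 + 101
428 = 4*101 + 24
101 = 4*24 + 5
24 = 4*5 + 4
5 = 1*4 + 1
4 = 4*1 + 0
gcd = 1, so a unique solution mod 33437 exists.
Back-substitute for the Bézout coefficients:
1 = 5 − 4
1 = −24 + 5·5
1 = 5·101 − 21·24
1 = −21·428 + 89·101
1 = 89·3525 − 733·428
1 = −733·7478 + 1555·3525
1 = 1555·33437 − 6953·7478
So 7478·(-6953) ≡ 1 (mod 33437), giving 7478⁻¹ ≡ 26484.
x ≡ 7478⁻¹·3442 ≡ 26484·3442 ≡ 8666 (mod 33437).

8666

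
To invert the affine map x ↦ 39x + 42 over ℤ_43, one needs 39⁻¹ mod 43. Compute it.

Extended Euclidean algorithm:
43 = 1*39 + 4
39 = 9*4 + 3
4 = 1*3 + 1
3 = 3*1 + 0
The gcd is 1. Working backward:
1 = 4 − 3
1 = −39 + 10·4
1 = 10·43 − 11·39
So 39·(-11) ≡ 1 (mod 43), and -11 ≡ 32 (mod 43).

32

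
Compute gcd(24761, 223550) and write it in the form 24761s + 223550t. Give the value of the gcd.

Repeated division:
223550 = 9×24761 + 701
24761 = 35×701 + 226
701 = 3×226 + 23
226 = 9×23 + 19
23 = 1×19 + 4
19 = 4×4 + 3
4 = 1×3 + 1
3 = 3×1 + 0
gcd(24761, 223550) = 1.
Back-substituting:
1 = 4 − 3
1 = −19 + 5·4
1 = 5·23 − 6·19
1 = −6·226 + 59·23
1 = 59·701 − 183·226
1 = −183·24761 + 6464·701
1 = 6464·223550 − 58359·24761
So 1 = (6464)·223550 + (-58359)·24761.

1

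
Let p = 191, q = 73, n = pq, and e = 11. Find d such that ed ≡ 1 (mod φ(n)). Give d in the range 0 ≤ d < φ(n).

φ(n) = (p−1)(q−1) = 190·72 = 13680.
Need d with 11·d ≡ 1 (mod 13680). Apply the extended Euclidean algorithm:
13680 = 1243×11 + 7
11 = 1×7 + 4
7 = 1×4 + 3
4 = 1×3 + 1
3 = 3×1 + 0
Back-substitute:
1 = 4 − 3
1 = −7 + 2·4
1 = 2·11 − 3·7
1 = −3·13680 + 3731·11
So 11·3731 ≡ 1 (mod 13680), hence d = 3731.

3731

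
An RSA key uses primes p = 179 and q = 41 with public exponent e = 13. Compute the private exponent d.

φ(n) = (p−1)(q−1) = 178·40 = 7120.
Need d with 13·d ≡ 1 (mod 7120). Apply the extended Euclidean algorithm:
7120 = 547*13 + 9
13 = 1*9 + 4
9 = 2*4 + 1
4 = 4*1 + 0
Back-substitute:
1 = 9 − 2·4
1 = −2·13 + 3·9
1 = 3·7120 − 1643·13
So 13·(-1643) ≡ 1 (mod 7120), hence d ≡ -1643 ≡ 5477 (mod 7120).

5477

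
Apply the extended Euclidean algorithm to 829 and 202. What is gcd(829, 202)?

Apply Euclid's algorithm to 829 and 202:
829 = 4·202 + 21
202 = 9·21 + 13
21 = 1·13 + 8
13 = 1·8 + 5
8 = 1·5 + 3
5 = 1·3 + 2
3 = 1·2 + 1
2 = 2·1 + 0
gcd(829, 202) = 1.
Express as a combination:
1 = 3 − 2
1 = −5 + 2·3
1 = 2·8 − 3·5
1 = −3·13 + 5·8
1 = 5·21 − 8·13
1 = −8·202 + 77·21
1 = 77·829 − 316·202
So 1 = (77)·829 + (-316)·202.

1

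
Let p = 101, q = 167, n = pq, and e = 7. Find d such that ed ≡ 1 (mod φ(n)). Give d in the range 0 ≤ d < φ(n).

4743

φ(n) = (p−1)(q−1) = 100·166 = 16600.
Need d with 7·d ≡ 1 (mod 16600). Apply the extended Euclidean algorithm:
16600 = 2371×7 + 3
7 = 2×3 + 1
3 = 3×1 + 0
Back-substitute:
1 = 7 − 2·3
1 = −2·16600 + 4743·7
So 7·4743 ≡ 1 (mod 16600), hence d = 4743.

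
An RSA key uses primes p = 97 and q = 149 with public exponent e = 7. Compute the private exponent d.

8119

φ(n) = (p−1)(q−1) = 96·148 = 14208.
Need d with 7·d ≡ 1 (mod 14208). Apply the extended Euclidean algorithm:
14208 = 2029·7 + 5
7 = 1·5 + 2
5 = 2·2 + 1
2 = 2·1 + 0
Back-substitute:
1 = 5 − 2·2
1 = −2·7 + 3·5
1 = 3·14208 − 6089·7
So 7·(-6089) ≡ 1 (mod 14208), hence d ≡ -6089 ≡ 8119 (mod 14208).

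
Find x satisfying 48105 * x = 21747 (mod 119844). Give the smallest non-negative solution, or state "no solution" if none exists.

gcd(48105, 119844):
119844 = 2*48105 + 23634
48105 = 2*23634 + 837
23634 = 28*837 + 198
837 = 4*198 + 45
198 = 4*45 + 18
45 = 2*18 + 9
18 = 2*9 + 0
gcd = 9, but 9 ∤ 21747, so the congruence has no solution.

no solution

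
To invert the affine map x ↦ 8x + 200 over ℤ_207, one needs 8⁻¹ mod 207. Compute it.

26

Apply the Euclidean algorithm to 207 and 8:
207 = 25*8 + 7
8 = 1*7 + 1
7 = 7*1 + 0
gcd = 1, so the inverse exists. Back-substitute:
1 = 8 − 7
1 = −207 + 26·8
So 8·26 ≡ 1 (mod 207).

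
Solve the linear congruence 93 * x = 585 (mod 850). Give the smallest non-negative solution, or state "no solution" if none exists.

445

First find gcd(93, 850):
850 = 9×93 + 13
93 = 7×13 + 2
13 = 6×2 + 1
2 = 2×1 + 0
gcd = 1, so a unique solution mod 850 exists.
Back-substitute for the Bézout coefficients:
1 = 13 − 6·2
1 = −6·93 + 43·13
1 = 43·850 − 393·93
So 93·(-393) ≡ 1 (mod 850), giving 93⁻¹ ≡ 457.
x ≡ 93⁻¹·585 ≡ 457·585 ≡ 445 (mod 850).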